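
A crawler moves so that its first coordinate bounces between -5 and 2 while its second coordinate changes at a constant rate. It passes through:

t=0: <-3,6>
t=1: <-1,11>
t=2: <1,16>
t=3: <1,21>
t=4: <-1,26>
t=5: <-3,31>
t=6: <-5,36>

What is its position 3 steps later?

The first coordinate travels 2 per step and bounces off the walls at -5 and 2.
  step 7: -5 → -3
  step 8: -3 → -1
  step 9: -1 → 1
The second coordinate changes by +5 each step: at step 9 it is 51.

<1,51>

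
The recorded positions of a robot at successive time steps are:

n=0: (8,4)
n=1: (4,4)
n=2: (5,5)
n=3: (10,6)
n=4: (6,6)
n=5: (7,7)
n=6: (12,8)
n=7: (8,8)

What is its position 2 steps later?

(14,10)

Step-to-step displacements: (-4,+0), (+1,+1), (+5,+1), (-4,+0), (+1,+1), (+5,+1), (-4,+0) — a repeating cycle of length 3.
step 8: apply (+1,+1) → (9,9)
step 9: apply (+5,+1) → (14,10)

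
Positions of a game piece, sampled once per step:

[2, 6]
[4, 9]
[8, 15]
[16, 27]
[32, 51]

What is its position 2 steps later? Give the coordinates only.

The jumps are [+2, +3], [+4, +6], [+8, +12], [+16, +24] — a geometric progression with ratio 2.
step 5: [32, 51] + [+32, +48] → [64, 99]
step 6: [64, 99] + [+64, +96] → [128, 195]

[128, 195]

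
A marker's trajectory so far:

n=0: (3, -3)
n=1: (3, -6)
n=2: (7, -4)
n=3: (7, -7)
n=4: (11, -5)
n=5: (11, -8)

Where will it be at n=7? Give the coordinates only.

The moves between consecutive positions are (+0, -3), (+4, +2), (+0, -3), (+4, +2), (+0, -3); they repeat the 2-cycle [(+0, -3), (+4, +2)].
step 6: apply (+4, +2) → (15, -6)
step 7: apply (+0, -3) → (15, -9)

(15, -9)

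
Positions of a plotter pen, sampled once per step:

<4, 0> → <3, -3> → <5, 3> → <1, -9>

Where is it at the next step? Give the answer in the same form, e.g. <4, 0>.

The jumps are <-1, -3>, <+2, +6>, <-4, -12> — a geometric progression with ratio -2.
step 4: <1, -9> + <+8, +24> → <9, 15>

<9, 15>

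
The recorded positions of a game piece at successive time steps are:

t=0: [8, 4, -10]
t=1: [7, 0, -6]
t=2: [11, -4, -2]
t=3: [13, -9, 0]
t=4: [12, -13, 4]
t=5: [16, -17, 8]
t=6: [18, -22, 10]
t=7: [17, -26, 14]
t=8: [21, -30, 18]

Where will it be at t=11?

[26, -43, 28]

Differencing gives [-1, -4, +4], [+4, -4, +4], [+2, -5, +2], [-1, -4, +4], [+4, -4, +4], [+2, -5, +2], [-1, -4, +4], [+4, -4, +4]. This is the pattern [-1, -4, +4], [+4, -4, +4], [+2, -5, +2] repeated.
step 9: apply [+2, -5, +2] → [23, -35, 20]
step 10: apply [-1, -4, +4] → [22, -39, 24]
step 11: apply [+4, -4, +4] → [26, -43, 28]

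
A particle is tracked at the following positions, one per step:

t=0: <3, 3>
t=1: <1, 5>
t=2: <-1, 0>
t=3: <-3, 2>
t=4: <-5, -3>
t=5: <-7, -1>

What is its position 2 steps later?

The moves between consecutive positions are <-2, +2>, <-2, -5>, <-2, +2>, <-2, -5>, <-2, +2>; they repeat the 2-cycle [<-2, +2>, <-2, -5>].
step 6: apply <-2, -5> → <-9, -6>
step 7: apply <-2, +2> → <-11, -4>

<-11, -4>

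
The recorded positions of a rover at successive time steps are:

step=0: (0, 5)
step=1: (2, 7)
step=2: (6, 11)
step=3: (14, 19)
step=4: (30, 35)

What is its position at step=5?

(62, 67)

Step-to-step displacements: (+2, +2), (+4, +4), (+8, +8), (+16, +16); each is 2× the previous.
step 5: (30, 35) + (+32, +32) → (62, 67)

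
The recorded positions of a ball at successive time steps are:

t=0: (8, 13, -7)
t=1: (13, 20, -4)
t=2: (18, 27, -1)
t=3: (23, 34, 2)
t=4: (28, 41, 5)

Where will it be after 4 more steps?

Constant displacement of (+5, +7, +3) per step.
step 5: (28, 41, 5) + (+5, +7, +3) → (33, 48, 8)
step 6: (33, 48, 8) + (+5, +7, +3) → (38, 55, 11)
step 7: (38, 55, 11) + (+5, +7, +3) → (43, 62, 14)
step 8: (43, 62, 14) + (+5, +7, +3) → (48, 69, 17)

(48, 69, 17)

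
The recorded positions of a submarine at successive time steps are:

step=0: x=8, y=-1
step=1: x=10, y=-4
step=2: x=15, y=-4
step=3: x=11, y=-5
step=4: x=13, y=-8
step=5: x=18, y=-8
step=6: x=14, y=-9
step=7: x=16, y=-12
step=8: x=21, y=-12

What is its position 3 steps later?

x=24, y=-16

The moves between consecutive positions are (+2, -3), (+5, +0), (-4, -1), (+2, -3), (+5, +0), (-4, -1), (+2, -3), (+5, +0); they repeat the 3-cycle [(+2, -3), (+5, +0), (-4, -1)].
step 9: apply (-4, -1) → x=17, y=-13
step 10: apply (+2, -3) → x=19, y=-16
step 11: apply (+5, +0) → x=24, y=-16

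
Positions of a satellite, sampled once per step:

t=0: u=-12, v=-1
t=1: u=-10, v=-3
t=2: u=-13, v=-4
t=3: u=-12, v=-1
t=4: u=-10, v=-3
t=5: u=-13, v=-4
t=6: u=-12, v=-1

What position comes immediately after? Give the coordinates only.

u=-10, v=-3

Differencing gives (+2, -2), (-3, -1), (+1, +3), (+2, -2), (-3, -1), (+1, +3). This is the pattern (+2, -2), (-3, -1), (+1, +3) repeated.
step 7: apply (+2, -2) → u=-10, v=-3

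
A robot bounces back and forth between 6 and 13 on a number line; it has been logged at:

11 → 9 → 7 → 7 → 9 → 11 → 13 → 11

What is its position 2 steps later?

7

The value reflects between 6 and 13, moving 2 per step.
  step 8: 11 → 9
  step 9: 9 → 7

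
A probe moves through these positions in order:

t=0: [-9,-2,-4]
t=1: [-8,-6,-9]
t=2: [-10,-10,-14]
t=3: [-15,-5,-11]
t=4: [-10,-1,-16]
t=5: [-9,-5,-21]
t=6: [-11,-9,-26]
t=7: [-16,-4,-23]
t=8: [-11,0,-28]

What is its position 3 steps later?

[-17,-3,-35]

Differencing gives [+1,-4,-5], [-2,-4,-5], [-5,+5,+3], [+5,+4,-5], [+1,-4,-5], [-2,-4,-5], [-5,+5,+3], [+5,+4,-5]. This is the pattern [+1,-4,-5], [-2,-4,-5], [-5,+5,+3], [+5,+4,-5] repeated.
step 9: apply [+1,-4,-5] → [-10,-4,-33]
step 10: apply [-2,-4,-5] → [-12,-8,-38]
step 11: apply [-5,+5,+3] → [-17,-3,-35]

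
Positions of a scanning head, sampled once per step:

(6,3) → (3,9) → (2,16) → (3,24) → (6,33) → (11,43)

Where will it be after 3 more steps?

Taking differences between consecutive positions: (-3,+6), (-1,+7), (+1,+8), (+3,+9), (+5,+10). These grow by (+2,+1) each step.
step 6: (11,43) + (+7,+11) → (18,54)
step 7: (18,54) + (+9,+12) → (27,66)
step 8: (27,66) + (+11,+13) → (38,79)

(38,79)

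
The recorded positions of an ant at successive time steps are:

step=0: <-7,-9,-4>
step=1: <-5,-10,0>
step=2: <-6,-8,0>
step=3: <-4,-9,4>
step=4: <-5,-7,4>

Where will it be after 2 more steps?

Step-to-step displacements: <+2,-1,+4>, <-1,+2,+0>, <+2,-1,+4>, <-1,+2,+0> — a repeating cycle of length 2.
step 5: apply <+2,-1,+4> → <-3,-8,8>
step 6: apply <-1,+2,+0> → <-4,-6,8>

<-4,-6,8>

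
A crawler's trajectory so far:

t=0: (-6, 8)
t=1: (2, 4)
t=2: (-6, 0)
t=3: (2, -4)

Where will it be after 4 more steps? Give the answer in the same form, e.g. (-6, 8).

(2, -20)

The first coordinate repeats the cycle [-6, 2] with period 2; step 7 mod 2 = 1, giving 2.
The second coordinate changes by -4 each step, so at step 7 it is 8 + 7·(-4) = -20.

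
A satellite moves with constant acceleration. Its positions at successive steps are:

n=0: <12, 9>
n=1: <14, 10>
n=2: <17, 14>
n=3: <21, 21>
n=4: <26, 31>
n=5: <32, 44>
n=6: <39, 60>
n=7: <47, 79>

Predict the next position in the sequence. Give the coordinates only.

<56, 101>

Successive displacements: <+2, +1>, <+3, +4>, <+4, +7>, <+5, +10>, <+6, +13>, <+7, +16>, <+8, +19> — each changes by <+1, +3>.
step 8: <47, 79> + <+9, +22> → <56, 101>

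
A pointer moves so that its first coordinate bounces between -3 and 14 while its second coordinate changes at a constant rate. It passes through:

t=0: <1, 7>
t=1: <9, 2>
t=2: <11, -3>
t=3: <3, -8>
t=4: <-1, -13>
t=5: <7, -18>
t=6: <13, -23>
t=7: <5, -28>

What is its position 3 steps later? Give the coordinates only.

The first coordinate reflects between -3 and 14, moving 8 per step.
  step 8: 5 → -3
  step 9: -3 → 5
  step 10: 5 → 13
The second coordinate changes by -5 each step: at step 10 it is -43.

<13, -43>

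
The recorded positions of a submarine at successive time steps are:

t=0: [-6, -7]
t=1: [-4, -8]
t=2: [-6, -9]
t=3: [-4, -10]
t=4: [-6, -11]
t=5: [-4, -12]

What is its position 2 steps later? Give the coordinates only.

The first coordinate repeats the cycle [-6, -4] with period 2; step 7 mod 2 = 1, giving -4.
The second coordinate changes by -1 each step, so at step 7 it is -7 + 7·(-1) = -14.

[-4, -14]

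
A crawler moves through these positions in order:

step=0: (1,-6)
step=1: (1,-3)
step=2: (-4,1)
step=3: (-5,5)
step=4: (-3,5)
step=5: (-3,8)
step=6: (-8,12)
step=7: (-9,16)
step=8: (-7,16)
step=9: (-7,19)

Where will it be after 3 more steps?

The moves between consecutive positions are (+0,+3), (-5,+4), (-1,+4), (+2,+0), (+0,+3), (-5,+4), (-1,+4), (+2,+0), (+0,+3); they repeat the 4-cycle [(+0,+3), (-5,+4), (-1,+4), (+2,+0)].
step 10: apply (-5,+4) → (-12,23)
step 11: apply (-1,+4) → (-13,27)
step 12: apply (+2,+0) → (-11,27)

(-11,27)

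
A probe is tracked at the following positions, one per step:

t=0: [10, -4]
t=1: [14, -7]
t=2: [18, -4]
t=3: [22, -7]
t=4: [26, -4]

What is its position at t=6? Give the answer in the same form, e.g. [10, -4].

[34, -4]

The first coordinate changes by +4 each step, so at step 6 it is 10 + 6·(4) = 34.
The second coordinate repeats the cycle [-4, -7] with period 2; step 6 mod 2 = 0, giving -4.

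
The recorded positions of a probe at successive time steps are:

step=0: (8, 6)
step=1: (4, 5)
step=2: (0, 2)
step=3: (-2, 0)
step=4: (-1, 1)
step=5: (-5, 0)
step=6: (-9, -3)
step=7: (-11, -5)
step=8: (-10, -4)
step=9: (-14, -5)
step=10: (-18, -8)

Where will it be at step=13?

(-23, -10)

Differencing gives (-4, -1), (-4, -3), (-2, -2), (+1, +1), (-4, -1), (-4, -3), (-2, -2), (+1, +1), (-4, -1), (-4, -3). This is the pattern (-4, -1), (-4, -3), (-2, -2), (+1, +1) repeated.
step 11: apply (-2, -2) → (-20, -10)
step 12: apply (+1, +1) → (-19, -9)
step 13: apply (-4, -1) → (-23, -10)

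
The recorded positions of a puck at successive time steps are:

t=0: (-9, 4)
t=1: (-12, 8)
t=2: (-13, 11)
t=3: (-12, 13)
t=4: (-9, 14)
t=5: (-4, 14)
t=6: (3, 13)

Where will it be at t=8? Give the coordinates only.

(23, 8)

Successive displacements: (-3, +4), (-1, +3), (+1, +2), (+3, +1), (+5, +0), (+7, -1) — each changes by (+2, -1).
step 7: (3, 13) + (+9, -2) → (12, 11)
step 8: (12, 11) + (+11, -3) → (23, 8)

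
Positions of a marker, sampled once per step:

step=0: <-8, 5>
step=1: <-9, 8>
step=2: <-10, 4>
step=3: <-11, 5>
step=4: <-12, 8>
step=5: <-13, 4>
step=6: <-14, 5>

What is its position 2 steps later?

<-16, 4>

The first coordinate changes by -1 each step, so at step 8 it is -8 + 8·(-1) = -16.
The second coordinate repeats the cycle [5, 8, 4] with period 3; step 8 mod 3 = 2, giving 4.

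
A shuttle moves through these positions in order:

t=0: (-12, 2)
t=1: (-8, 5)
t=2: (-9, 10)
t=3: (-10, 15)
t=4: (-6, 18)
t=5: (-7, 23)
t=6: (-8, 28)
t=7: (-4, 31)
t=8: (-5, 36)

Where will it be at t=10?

(-2, 44)

Step-to-step displacements: (+4, +3), (-1, +5), (-1, +5), (+4, +3), (-1, +5), (-1, +5), (+4, +3), (-1, +5) — a repeating cycle of length 3.
step 9: apply (-1, +5) → (-6, 41)
step 10: apply (+4, +3) → (-2, 44)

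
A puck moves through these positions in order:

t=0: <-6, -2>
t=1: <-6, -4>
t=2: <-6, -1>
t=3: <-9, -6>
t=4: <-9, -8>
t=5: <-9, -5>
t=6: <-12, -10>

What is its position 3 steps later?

<-15, -14>

The moves between consecutive positions are <+0, -2>, <+0, +3>, <-3, -5>, <+0, -2>, <+0, +3>, <-3, -5>; they repeat the 3-cycle [<+0, -2>, <+0, +3>, <-3, -5>].
step 7: apply <+0, -2> → <-12, -12>
step 8: apply <+0, +3> → <-12, -9>
step 9: apply <-3, -5> → <-15, -14>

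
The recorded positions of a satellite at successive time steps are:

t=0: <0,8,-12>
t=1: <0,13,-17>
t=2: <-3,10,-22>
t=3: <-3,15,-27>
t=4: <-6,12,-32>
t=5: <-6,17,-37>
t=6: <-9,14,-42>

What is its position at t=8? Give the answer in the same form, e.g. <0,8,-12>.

<-12,16,-52>

Step-to-step displacements: <+0,+5,-5>, <-3,-3,-5>, <+0,+5,-5>, <-3,-3,-5>, <+0,+5,-5>, <-3,-3,-5> — a repeating cycle of length 2.
step 7: apply <+0,+5,-5> → <-9,19,-47>
step 8: apply <-3,-3,-5> → <-12,16,-52>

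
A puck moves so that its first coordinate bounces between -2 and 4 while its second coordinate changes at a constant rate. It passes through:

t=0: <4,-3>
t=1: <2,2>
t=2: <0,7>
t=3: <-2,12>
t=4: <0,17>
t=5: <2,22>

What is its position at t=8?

The first coordinate reflects between -2 and 4, moving 2 per step.
  step 6: 2 → 4
  step 7: 4 → 2
  step 8: 2 → 0
The second coordinate changes by +5 each step: at step 8 it is 37.

<0,37>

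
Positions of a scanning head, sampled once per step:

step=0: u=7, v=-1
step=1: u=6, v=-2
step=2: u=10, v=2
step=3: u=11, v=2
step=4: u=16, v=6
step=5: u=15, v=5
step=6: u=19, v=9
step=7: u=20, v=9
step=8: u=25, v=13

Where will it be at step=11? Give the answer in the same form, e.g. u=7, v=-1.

u=29, v=16

Step-to-step displacements: (-1, -1), (+4, +4), (+1, +0), (+5, +4), (-1, -1), (+4, +4), (+1, +0), (+5, +4) — a repeating cycle of length 4.
step 9: apply (-1, -1) → u=24, v=12
step 10: apply (+4, +4) → u=28, v=16
step 11: apply (+1, +0) → u=29, v=16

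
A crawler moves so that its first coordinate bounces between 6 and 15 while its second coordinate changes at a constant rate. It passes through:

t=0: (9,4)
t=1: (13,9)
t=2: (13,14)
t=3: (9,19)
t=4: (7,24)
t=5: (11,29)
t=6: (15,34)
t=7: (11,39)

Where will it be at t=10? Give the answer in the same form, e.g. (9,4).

The first coordinate travels 4 per step and bounces off the walls at 6 and 15.
  step 8: 11 → 7
  step 9: 7 → 9
  step 10: 9 → 13
The second coordinate changes by +5 each step: at step 10 it is 54.

(13,54)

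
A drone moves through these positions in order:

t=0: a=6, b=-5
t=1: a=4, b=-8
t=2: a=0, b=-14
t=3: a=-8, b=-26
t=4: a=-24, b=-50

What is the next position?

a=-56, b=-98

The jumps are (-2, -3), (-4, -6), (-8, -12), (-16, -24) — a geometric progression with ratio 2.
step 5: a=-24, b=-50 + (-32, -48) → a=-56, b=-98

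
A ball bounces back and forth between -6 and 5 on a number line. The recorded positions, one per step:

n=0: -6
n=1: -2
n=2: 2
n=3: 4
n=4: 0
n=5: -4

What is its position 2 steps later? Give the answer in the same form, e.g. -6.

0

The value reflects between -6 and 5, moving 4 per step.
  step 6: -4 → -4
  step 7: -4 → 0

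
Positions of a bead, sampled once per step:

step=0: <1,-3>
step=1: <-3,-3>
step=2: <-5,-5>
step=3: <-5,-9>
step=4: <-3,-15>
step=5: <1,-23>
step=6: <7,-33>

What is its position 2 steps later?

<25,-59>

Successive displacements: <-4,+0>, <-2,-2>, <+0,-4>, <+2,-6>, <+4,-8>, <+6,-10> — each changes by <+2,-2>.
step 7: <7,-33> + <+8,-12> → <15,-45>
step 8: <15,-45> + <+10,-14> → <25,-59>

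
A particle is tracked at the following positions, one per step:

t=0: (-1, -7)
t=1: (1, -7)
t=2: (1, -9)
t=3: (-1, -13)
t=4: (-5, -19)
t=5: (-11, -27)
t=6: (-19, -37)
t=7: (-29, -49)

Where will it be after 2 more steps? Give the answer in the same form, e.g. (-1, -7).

(-55, -79)

Successive displacements: (+2, +0), (+0, -2), (-2, -4), (-4, -6), (-6, -8), (-8, -10), (-10, -12) — each changes by (-2, -2).
step 8: (-29, -49) + (-12, -14) → (-41, -63)
step 9: (-41, -63) + (-14, -16) → (-55, -79)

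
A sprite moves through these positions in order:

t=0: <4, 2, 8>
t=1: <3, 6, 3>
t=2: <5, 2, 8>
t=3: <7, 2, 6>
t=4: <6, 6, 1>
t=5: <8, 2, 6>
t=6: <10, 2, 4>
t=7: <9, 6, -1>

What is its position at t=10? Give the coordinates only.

<12, 6, -3>

Step-to-step displacements: <-1, +4, -5>, <+2, -4, +5>, <+2, +0, -2>, <-1, +4, -5>, <+2, -4, +5>, <+2, +0, -2>, <-1, +4, -5> — a repeating cycle of length 3.
step 8: apply <+2, -4, +5> → <11, 2, 4>
step 9: apply <+2, +0, -2> → <13, 2, 2>
step 10: apply <-1, +4, -5> → <12, 6, -3>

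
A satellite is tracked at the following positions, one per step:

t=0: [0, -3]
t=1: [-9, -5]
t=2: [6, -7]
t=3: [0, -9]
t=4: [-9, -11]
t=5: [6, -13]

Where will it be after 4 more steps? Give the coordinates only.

The first coordinate repeats the cycle [0, -9, 6] with period 3; step 9 mod 3 = 0, giving 0.
The second coordinate changes by -2 each step, so at step 9 it is -3 + 9·(-2) = -21.

[0, -21]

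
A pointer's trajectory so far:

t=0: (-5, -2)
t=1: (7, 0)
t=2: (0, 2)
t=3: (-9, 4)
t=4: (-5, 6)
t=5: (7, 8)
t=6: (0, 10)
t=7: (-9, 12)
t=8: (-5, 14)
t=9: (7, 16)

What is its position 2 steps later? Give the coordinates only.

(-9, 20)

First: cycles through -5, 7, 0, -9 every 4 steps. Step 11 lands at position 3 of the cycle → -9.
Second: linear, +2 per step → 20 at step 11.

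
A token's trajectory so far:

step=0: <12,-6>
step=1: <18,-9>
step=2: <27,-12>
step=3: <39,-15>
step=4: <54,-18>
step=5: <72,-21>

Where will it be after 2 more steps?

<117,-27>

Successive displacements: <+6,-3>, <+9,-3>, <+12,-3>, <+15,-3>, <+18,-3> — each changes by <+3,+0>.
step 6: <72,-21> + <+21,-3> → <93,-24>
step 7: <93,-24> + <+24,-3> → <117,-27>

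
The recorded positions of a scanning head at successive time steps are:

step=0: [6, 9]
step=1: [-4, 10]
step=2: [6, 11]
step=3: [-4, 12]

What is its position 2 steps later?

First: cycles through 6, -4 every 2 steps. Step 5 lands at position 1 of the cycle → -4.
Second: linear, +1 per step → 14 at step 5.

[-4, 14]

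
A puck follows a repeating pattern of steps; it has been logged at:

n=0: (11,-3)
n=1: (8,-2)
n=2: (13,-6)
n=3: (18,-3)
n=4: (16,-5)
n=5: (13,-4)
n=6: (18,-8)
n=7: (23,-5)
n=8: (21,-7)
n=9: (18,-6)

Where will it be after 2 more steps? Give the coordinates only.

(28,-7)

The moves between consecutive positions are (-3,+1), (+5,-4), (+5,+3), (-2,-2), (-3,+1), (+5,-4), (+5,+3), (-2,-2), (-3,+1); they repeat the 4-cycle [(-3,+1), (+5,-4), (+5,+3), (-2,-2)].
step 10: apply (+5,-4) → (23,-10)
step 11: apply (+5,+3) → (28,-7)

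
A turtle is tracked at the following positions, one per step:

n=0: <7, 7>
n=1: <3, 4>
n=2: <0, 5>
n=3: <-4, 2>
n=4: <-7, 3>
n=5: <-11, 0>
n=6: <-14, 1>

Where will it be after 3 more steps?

<-25, -4>

Step-to-step displacements: <-4, -3>, <-3, +1>, <-4, -3>, <-3, +1>, <-4, -3>, <-3, +1> — a repeating cycle of length 2.
step 7: apply <-4, -3> → <-18, -2>
step 8: apply <-3, +1> → <-21, -1>
step 9: apply <-4, -3> → <-25, -4>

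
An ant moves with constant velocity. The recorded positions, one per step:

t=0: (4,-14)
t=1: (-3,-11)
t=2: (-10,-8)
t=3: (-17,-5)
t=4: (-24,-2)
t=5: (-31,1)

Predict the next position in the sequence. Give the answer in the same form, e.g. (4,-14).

(-38,4)

The position changes by (-7,+3) every step.
step 6: (-31,1) + (-7,+3) → (-38,4)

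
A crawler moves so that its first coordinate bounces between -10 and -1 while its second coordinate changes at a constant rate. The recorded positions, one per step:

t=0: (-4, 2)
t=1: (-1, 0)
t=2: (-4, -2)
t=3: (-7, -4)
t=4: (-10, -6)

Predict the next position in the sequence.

The first coordinate travels 3 per step and bounces off the walls at -10 and -1.
  step 5: -10 → -7
The second coordinate changes by -2 each step: at step 5 it is -8.

(-7, -8)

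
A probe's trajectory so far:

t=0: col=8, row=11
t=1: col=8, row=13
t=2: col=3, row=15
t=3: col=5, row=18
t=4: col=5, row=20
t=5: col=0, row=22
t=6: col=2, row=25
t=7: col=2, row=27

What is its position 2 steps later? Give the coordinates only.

col=-1, row=32

Differencing gives (+0, +2), (-5, +2), (+2, +3), (+0, +2), (-5, +2), (+2, +3), (+0, +2). This is the pattern (+0, +2), (-5, +2), (+2, +3) repeated.
step 8: apply (-5, +2) → col=-3, row=29
step 9: apply (+2, +3) → col=-1, row=32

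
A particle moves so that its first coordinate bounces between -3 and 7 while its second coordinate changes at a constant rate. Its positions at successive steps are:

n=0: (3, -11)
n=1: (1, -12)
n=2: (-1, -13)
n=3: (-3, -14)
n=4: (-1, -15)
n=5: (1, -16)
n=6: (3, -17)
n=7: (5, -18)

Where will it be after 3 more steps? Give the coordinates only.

(3, -21)

The first coordinate travels 2 per step and bounces off the walls at -3 and 7.
  step 8: 5 → 7
  step 9: 7 → 5
  step 10: 5 → 3
The second coordinate changes by -1 each step: at step 10 it is -21.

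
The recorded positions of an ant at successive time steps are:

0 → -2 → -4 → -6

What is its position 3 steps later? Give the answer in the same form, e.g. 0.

-12

Each step adds -2 to the position.
step 4: -6 − 2 → -8
step 5: -8 − 2 → -10
step 6: -10 − 2 → -12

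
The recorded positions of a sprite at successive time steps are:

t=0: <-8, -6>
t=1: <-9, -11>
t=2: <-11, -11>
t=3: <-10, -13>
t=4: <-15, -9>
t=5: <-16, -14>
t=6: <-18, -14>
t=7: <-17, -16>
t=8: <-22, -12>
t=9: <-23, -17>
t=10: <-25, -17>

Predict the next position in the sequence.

<-24, -19>

Differencing gives <-1, -5>, <-2, +0>, <+1, -2>, <-5, +4>, <-1, -5>, <-2, +0>, <+1, -2>, <-5, +4>, <-1, -5>, <-2, +0>. This is the pattern <-1, -5>, <-2, +0>, <+1, -2>, <-5, +4> repeated.
step 11: apply <+1, -2> → <-24, -19>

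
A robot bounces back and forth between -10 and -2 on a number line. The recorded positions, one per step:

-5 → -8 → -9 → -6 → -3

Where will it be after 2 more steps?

-7

The value reflects between -10 and -2, moving 3 per step.
  step 5: -3 → -4
  step 6: -4 → -7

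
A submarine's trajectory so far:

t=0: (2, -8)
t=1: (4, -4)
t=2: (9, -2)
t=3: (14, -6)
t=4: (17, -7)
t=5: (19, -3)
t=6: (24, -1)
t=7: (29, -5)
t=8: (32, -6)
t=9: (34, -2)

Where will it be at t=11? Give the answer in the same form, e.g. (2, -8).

(44, -4)

The moves between consecutive positions are (+2, +4), (+5, +2), (+5, -4), (+3, -1), (+2, +4), (+5, +2), (+5, -4), (+3, -1), (+2, +4); they repeat the 4-cycle [(+2, +4), (+5, +2), (+5, -4), (+3, -1)].
step 10: apply (+5, +2) → (39, 0)
step 11: apply (+5, -4) → (44, -4)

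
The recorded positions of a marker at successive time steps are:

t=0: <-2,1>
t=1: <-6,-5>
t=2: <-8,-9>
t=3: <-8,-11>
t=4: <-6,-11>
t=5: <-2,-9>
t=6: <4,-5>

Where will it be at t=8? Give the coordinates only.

Successive displacements: <-4,-6>, <-2,-4>, <+0,-2>, <+2,+0>, <+4,+2>, <+6,+4> — each changes by <+2,+2>.
step 7: <4,-5> + <+8,+6> → <12,1>
step 8: <12,1> + <+10,+8> → <22,9>

<22,9>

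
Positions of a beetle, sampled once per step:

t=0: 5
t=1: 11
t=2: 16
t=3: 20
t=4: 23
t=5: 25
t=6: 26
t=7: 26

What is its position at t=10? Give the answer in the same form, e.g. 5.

Successive displacements: +6, +5, +4, +3, +2, +1, +0 — each changes by -1.
step 8: 26 − 1 → 25
step 9: 25 − 2 → 23
step 10: 23 − 3 → 20

20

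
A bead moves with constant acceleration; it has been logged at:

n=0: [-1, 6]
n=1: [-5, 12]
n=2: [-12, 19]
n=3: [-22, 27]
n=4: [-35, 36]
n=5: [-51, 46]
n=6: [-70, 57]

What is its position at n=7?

Taking differences between consecutive positions: [-4, +6], [-7, +7], [-10, +8], [-13, +9], [-16, +10], [-19, +11]. These grow by [-3, +1] each step.
step 7: [-70, 57] + [-22, +12] → [-92, 69]

[-92, 69]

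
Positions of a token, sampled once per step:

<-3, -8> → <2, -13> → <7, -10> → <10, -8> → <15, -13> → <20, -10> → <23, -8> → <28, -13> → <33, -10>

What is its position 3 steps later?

<46, -10>

Differencing gives <+5, -5>, <+5, +3>, <+3, +2>, <+5, -5>, <+5, +3>, <+3, +2>, <+5, -5>, <+5, +3>. This is the pattern <+5, -5>, <+5, +3>, <+3, +2> repeated.
step 9: apply <+3, +2> → <36, -8>
step 10: apply <+5, -5> → <41, -13>
step 11: apply <+5, +3> → <46, -10>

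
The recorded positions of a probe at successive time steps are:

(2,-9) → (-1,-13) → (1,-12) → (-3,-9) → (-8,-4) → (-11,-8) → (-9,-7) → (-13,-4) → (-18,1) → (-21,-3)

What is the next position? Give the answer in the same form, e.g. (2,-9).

Differencing gives (-3,-4), (+2,+1), (-4,+3), (-5,+5), (-3,-4), (+2,+1), (-4,+3), (-5,+5), (-3,-4). This is the pattern (-3,-4), (+2,+1), (-4,+3), (-5,+5) repeated.
step 10: apply (+2,+1) → (-19,-2)

(-19,-2)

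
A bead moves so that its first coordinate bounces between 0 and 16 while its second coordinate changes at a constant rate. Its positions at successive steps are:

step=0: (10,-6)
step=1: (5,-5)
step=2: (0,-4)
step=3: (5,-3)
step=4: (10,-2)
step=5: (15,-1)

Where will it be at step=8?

The first coordinate travels 5 per step and bounces off the walls at 0 and 16.
  step 6: 15 → 12
  step 7: 12 → 7
  step 8: 7 → 2
The second coordinate changes by +1 each step: at step 8 it is 2.

(2,2)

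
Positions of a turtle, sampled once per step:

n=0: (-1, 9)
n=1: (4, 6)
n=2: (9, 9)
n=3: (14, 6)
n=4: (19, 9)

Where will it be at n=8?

(39, 9)

The first coordinate changes by +5 each step, so at step 8 it is -1 + 8·(5) = 39.
The second coordinate repeats the cycle [9, 6] with period 2; step 8 mod 2 = 0, giving 9.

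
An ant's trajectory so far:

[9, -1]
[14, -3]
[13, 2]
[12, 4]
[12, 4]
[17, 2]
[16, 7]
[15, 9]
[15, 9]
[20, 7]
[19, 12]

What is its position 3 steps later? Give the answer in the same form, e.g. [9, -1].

Step-to-step displacements: [+5, -2], [-1, +5], [-1, +2], [+0, +0], [+5, -2], [-1, +5], [-1, +2], [+0, +0], [+5, -2], [-1, +5] — a repeating cycle of length 4.
step 11: apply [-1, +2] → [18, 14]
step 12: apply [+0, +0] → [18, 14]
step 13: apply [+5, -2] → [23, 12]

[23, 12]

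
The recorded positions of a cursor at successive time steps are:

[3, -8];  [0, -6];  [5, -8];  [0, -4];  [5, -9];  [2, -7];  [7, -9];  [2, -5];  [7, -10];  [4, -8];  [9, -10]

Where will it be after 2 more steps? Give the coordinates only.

[9, -11]

Differencing gives [-3, +2], [+5, -2], [-5, +4], [+5, -5], [-3, +2], [+5, -2], [-5, +4], [+5, -5], [-3, +2], [+5, -2]. This is the pattern [-3, +2], [+5, -2], [-5, +4], [+5, -5] repeated.
step 11: apply [-5, +4] → [4, -6]
step 12: apply [+5, -5] → [9, -11]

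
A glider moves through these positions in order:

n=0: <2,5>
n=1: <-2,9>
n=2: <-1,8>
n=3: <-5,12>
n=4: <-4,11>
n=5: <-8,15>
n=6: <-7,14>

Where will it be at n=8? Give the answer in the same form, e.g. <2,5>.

The moves between consecutive positions are <-4,+4>, <+1,-1>, <-4,+4>, <+1,-1>, <-4,+4>, <+1,-1>; they repeat the 2-cycle [<-4,+4>, <+1,-1>].
step 7: apply <-4,+4> → <-11,18>
step 8: apply <+1,-1> → <-10,17>

<-10,17>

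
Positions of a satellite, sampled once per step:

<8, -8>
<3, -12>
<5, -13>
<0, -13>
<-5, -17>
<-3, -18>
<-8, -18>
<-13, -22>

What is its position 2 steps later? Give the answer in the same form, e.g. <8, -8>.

Differencing gives <-5, -4>, <+2, -1>, <-5, +0>, <-5, -4>, <+2, -1>, <-5, +0>, <-5, -4>. This is the pattern <-5, -4>, <+2, -1>, <-5, +0> repeated.
step 8: apply <+2, -1> → <-11, -23>
step 9: apply <-5, +0> → <-16, -23>

<-16, -23>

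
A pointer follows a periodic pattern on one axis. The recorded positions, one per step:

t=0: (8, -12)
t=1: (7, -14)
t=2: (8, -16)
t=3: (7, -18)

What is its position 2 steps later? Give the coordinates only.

(7, -22)

First: cycles through 8, 7 every 2 steps. Step 5 lands at position 1 of the cycle → 7.
Second: linear, -2 per step → -22 at step 5.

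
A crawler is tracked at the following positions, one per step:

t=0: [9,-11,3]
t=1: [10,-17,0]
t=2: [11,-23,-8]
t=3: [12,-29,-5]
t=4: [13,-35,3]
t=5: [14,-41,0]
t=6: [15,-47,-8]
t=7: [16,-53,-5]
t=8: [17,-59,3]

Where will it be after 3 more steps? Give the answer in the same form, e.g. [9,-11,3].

The first coordinate changes by +1 each step, so at step 11 it is 9 + 11·(1) = 20.
The second coordinate changes by -6 each step, so at step 11 it is -11 + 11·(-6) = -77.
The third coordinate repeats the cycle [3, 0, -8, -5] with period 4; step 11 mod 4 = 3, giving -5.

[20,-77,-5]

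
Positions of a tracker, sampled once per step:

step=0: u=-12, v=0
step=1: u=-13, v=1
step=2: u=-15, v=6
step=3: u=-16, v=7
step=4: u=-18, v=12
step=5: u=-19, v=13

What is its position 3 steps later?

u=-24, v=24

Step-to-step displacements: (-1, +1), (-2, +5), (-1, +1), (-2, +5), (-1, +1) — a repeating cycle of length 2.
step 6: apply (-2, +5) → u=-21, v=18
step 7: apply (-1, +1) → u=-22, v=19
step 8: apply (-2, +5) → u=-24, v=24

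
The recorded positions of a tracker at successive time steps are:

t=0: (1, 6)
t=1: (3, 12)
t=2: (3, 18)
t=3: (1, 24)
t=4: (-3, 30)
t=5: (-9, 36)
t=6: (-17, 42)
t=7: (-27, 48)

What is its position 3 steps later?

(-69, 66)

First differences are (+2, +6), (+0, +6), (-2, +6), (-4, +6), (-6, +6), (-8, +6), (-10, +6); their common second difference is (-2, +0) (constant acceleration).
step 8: (-27, 48) + (-12, +6) → (-39, 54)
step 9: (-39, 54) + (-14, +6) → (-53, 60)
step 10: (-53, 60) + (-16, +6) → (-69, 66)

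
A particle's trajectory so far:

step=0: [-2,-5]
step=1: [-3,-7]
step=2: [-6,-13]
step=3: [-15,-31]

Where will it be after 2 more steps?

The jumps are [-1,-2], [-3,-6], [-9,-18] — a geometric progression with ratio 3.
step 4: [-15,-31] + [-27,-54] → [-42,-85]
step 5: [-42,-85] + [-81,-162] → [-123,-247]

[-123,-247]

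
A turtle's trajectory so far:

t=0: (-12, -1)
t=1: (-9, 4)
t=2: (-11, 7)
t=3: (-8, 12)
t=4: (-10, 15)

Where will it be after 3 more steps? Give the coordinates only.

(-6, 28)

Step-to-step displacements: (+3, +5), (-2, +3), (+3, +5), (-2, +3) — a repeating cycle of length 2.
step 5: apply (+3, +5) → (-7, 20)
step 6: apply (-2, +3) → (-9, 23)
step 7: apply (+3, +5) → (-6, 28)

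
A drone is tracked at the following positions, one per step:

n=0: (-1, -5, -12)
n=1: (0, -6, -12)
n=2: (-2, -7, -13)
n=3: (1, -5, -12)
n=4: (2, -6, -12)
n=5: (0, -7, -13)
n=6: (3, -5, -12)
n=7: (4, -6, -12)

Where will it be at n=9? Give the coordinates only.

Step-to-step displacements: (+1, -1, +0), (-2, -1, -1), (+3, +2, +1), (+1, -1, +0), (-2, -1, -1), (+3, +2, +1), (+1, -1, +0) — a repeating cycle of length 3.
step 8: apply (-2, -1, -1) → (2, -7, -13)
step 9: apply (+3, +2, +1) → (5, -5, -12)

(5, -5, -12)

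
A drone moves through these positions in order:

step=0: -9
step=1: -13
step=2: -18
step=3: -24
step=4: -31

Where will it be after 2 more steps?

Taking differences between consecutive positions: -4, -5, -6, -7. These grow by -1 each step.
step 5: -31 − 8 → -39
step 6: -39 − 9 → -48

-48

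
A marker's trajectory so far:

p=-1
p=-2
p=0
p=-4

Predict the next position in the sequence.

p=4

Consecutive displacements -1, +2, -4 scale by a factor of -2 each step.
step 4: -4 + 8 → p=4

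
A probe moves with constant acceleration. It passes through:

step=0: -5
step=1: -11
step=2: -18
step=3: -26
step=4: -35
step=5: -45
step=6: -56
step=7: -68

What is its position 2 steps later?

-95

First differences are -6, -7, -8, -9, -10, -11, -12; their common second difference is -1 (constant acceleration).
step 8: -68 − 13 → -81
step 9: -81 − 14 → -95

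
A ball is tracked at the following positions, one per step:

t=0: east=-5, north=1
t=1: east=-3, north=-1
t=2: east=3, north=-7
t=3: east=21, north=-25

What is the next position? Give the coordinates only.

Consecutive displacements (+2,-2), (+6,-6), (+18,-18) scale by a factor of 3 each step.
step 4: east=21, north=-25 + (+54,-54) → east=75, north=-79

east=75, north=-79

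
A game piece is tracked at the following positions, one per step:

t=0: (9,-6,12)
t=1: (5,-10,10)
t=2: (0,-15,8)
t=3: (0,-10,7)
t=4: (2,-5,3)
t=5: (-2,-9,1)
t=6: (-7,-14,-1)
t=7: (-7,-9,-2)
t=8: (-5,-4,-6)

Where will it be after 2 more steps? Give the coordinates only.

(-14,-13,-10)

The moves between consecutive positions are (-4,-4,-2), (-5,-5,-2), (+0,+5,-1), (+2,+5,-4), (-4,-4,-2), (-5,-5,-2), (+0,+5,-1), (+2,+5,-4); they repeat the 4-cycle [(-4,-4,-2), (-5,-5,-2), (+0,+5,-1), (+2,+5,-4)].
step 9: apply (-4,-4,-2) → (-9,-8,-8)
step 10: apply (-5,-5,-2) → (-14,-13,-10)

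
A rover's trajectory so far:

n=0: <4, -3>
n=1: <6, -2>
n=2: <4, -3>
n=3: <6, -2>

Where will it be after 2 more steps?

<6, -2>

Step-to-step displacements: <+2, +1>, <-2, -1>, <+2, +1>; each is -1× the previous.
step 4: <6, -2> + <-2, -1> → <4, -3>
step 5: <4, -3> + <+2, +1> → <6, -2>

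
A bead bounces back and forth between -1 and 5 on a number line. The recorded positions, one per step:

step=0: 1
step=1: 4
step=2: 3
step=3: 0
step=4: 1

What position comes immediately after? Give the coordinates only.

The value travels 3 per step and bounces off the walls at -1 and 5.
  step 5: 1 → 4

4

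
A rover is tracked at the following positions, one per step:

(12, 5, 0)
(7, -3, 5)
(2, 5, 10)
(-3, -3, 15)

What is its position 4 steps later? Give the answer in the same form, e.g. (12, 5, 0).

The first coordinate changes by -5 each step, so at step 7 it is 12 + 7·(-5) = -23.
The second coordinate repeats the cycle [5, -3] with period 2; step 7 mod 2 = 1, giving -3.
The third coordinate changes by +5 each step, so at step 7 it is 0 + 7·(5) = 35.

(-23, -3, 35)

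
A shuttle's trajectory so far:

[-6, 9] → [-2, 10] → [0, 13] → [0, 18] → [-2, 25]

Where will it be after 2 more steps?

[-12, 45]

Successive displacements: [+4, +1], [+2, +3], [+0, +5], [-2, +7] — each changes by [-2, +2].
step 5: [-2, 25] + [-4, +9] → [-6, 34]
step 6: [-6, 34] + [-6, +11] → [-12, 45]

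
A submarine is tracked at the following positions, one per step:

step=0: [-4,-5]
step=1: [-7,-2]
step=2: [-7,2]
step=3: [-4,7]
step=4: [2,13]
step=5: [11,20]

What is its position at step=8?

[56,47]

Taking differences between consecutive positions: [-3,+3], [+0,+4], [+3,+5], [+6,+6], [+9,+7]. These grow by [+3,+1] each step.
step 6: [11,20] + [+12,+8] → [23,28]
step 7: [23,28] + [+15,+9] → [38,37]
step 8: [38,37] + [+18,+10] → [56,47]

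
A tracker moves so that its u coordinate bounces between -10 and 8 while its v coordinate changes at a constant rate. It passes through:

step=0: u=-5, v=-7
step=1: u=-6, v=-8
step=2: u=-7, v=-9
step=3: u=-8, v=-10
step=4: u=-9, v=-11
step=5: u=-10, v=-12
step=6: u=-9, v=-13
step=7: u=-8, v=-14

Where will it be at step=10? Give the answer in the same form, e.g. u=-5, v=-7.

u=-5, v=-17

The u coordinate reflects between -10 and 8, moving 1 per step.
  step 8: -8 → -7
  step 9: -7 → -6
  step 10: -6 → -5
The v coordinate changes by -1 each step: at step 10 it is -17.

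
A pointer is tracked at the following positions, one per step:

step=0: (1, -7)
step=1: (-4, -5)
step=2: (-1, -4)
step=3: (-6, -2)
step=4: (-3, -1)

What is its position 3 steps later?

The moves between consecutive positions are (-5, +2), (+3, +1), (-5, +2), (+3, +1); they repeat the 2-cycle [(-5, +2), (+3, +1)].
step 5: apply (-5, +2) → (-8, 1)
step 6: apply (+3, +1) → (-5, 2)
step 7: apply (-5, +2) → (-10, 4)

(-10, 4)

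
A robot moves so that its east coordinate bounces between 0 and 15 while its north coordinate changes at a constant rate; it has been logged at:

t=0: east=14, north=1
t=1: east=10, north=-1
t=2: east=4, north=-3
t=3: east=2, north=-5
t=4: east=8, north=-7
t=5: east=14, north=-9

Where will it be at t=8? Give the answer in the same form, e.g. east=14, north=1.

The east coordinate reflects between 0 and 15, moving 6 per step.
  step 6: 14 → 10
  step 7: 10 → 4
  step 8: 4 → 2
The north coordinate changes by -2 each step: at step 8 it is -15.

east=2, north=-15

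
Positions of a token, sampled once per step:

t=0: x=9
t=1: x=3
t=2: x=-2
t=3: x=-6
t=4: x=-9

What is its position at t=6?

x=-12

First differences are -6, -5, -4, -3; their common second difference is +1 (constant acceleration).
step 5: -9 − 2 → x=-11
step 6: -11 − 1 → x=-12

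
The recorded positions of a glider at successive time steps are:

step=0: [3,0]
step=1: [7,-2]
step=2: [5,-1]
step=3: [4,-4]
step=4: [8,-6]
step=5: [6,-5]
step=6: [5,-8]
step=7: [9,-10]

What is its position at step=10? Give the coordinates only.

[10,-14]

Differencing gives [+4,-2], [-2,+1], [-1,-3], [+4,-2], [-2,+1], [-1,-3], [+4,-2]. This is the pattern [+4,-2], [-2,+1], [-1,-3] repeated.
step 8: apply [-2,+1] → [7,-9]
step 9: apply [-1,-3] → [6,-12]
step 10: apply [+4,-2] → [10,-14]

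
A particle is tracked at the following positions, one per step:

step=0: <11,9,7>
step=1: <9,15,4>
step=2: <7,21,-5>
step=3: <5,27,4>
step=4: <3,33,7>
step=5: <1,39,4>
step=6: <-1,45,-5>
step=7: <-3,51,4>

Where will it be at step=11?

<-11,75,4>

The first coordinate changes by -2 each step, so at step 11 it is 11 + 11·(-2) = -11.
The second coordinate changes by +6 each step, so at step 11 it is 9 + 11·(6) = 75.
The third coordinate repeats the cycle [7, 4, -5, 4] with period 4; step 11 mod 4 = 3, giving 4.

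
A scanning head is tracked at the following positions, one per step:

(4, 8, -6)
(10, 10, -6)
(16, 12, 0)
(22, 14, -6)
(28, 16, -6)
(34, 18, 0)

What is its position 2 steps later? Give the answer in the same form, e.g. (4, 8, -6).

(46, 22, -6)

The first coordinate changes by +6 each step, so at step 7 it is 4 + 7·(6) = 46.
The second coordinate changes by +2 each step, so at step 7 it is 8 + 7·(2) = 22.
The third coordinate repeats the cycle [-6, -6, 0] with period 3; step 7 mod 3 = 1, giving -6.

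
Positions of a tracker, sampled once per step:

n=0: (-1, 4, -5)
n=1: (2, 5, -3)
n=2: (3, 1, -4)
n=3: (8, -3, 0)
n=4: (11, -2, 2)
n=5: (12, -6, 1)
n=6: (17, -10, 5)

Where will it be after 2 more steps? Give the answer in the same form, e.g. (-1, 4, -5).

Step-to-step displacements: (+3, +1, +2), (+1, -4, -1), (+5, -4, +4), (+3, +1, +2), (+1, -4, -1), (+5, -4, +4) — a repeating cycle of length 3.
step 7: apply (+3, +1, +2) → (20, -9, 7)
step 8: apply (+1, -4, -1) → (21, -13, 6)

(21, -13, 6)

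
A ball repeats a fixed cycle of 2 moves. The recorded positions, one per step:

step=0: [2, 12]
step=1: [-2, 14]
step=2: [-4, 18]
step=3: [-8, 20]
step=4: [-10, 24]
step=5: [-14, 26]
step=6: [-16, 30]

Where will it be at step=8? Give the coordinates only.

[-22, 36]

Differencing gives [-4, +2], [-2, +4], [-4, +2], [-2, +4], [-4, +2], [-2, +4]. This is the pattern [-4, +2], [-2, +4] repeated.
step 7: apply [-4, +2] → [-20, 32]
step 8: apply [-2, +4] → [-22, 36]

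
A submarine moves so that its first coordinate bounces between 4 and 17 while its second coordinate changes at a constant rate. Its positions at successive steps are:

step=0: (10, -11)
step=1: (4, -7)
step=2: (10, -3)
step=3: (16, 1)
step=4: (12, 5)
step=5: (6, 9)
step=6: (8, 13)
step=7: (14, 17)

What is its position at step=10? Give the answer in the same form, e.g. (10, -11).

(6, 29)

The first coordinate travels 6 per step and bounces off the walls at 4 and 17.
  step 8: 14 → 14
  step 9: 14 → 8
  step 10: 8 → 6
The second coordinate changes by +4 each step: at step 10 it is 29.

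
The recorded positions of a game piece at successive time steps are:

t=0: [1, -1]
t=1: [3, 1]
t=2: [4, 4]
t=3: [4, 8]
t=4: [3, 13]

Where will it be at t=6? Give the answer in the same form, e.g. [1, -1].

[-2, 26]

Successive displacements: [+2, +2], [+1, +3], [+0, +4], [-1, +5] — each changes by [-1, +1].
step 5: [3, 13] + [-2, +6] → [1, 19]
step 6: [1, 19] + [-3, +7] → [-2, 26]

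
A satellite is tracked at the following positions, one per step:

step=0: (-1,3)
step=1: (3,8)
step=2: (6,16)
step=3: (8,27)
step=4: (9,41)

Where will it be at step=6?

Taking differences between consecutive positions: (+4,+5), (+3,+8), (+2,+11), (+1,+14). These grow by (-1,+3) each step.
step 5: (9,41) + (+0,+17) → (9,58)
step 6: (9,58) + (-1,+20) → (8,78)

(8,78)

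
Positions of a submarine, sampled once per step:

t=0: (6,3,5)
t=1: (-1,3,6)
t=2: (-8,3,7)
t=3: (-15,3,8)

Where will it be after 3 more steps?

(-36,3,11)

The position changes by (-7,+0,+1) every step.
step 4: (-15,3,8) + (-7,+0,+1) → (-22,3,9)
step 5: (-22,3,9) + (-7,+0,+1) → (-29,3,10)
step 6: (-29,3,10) + (-7,+0,+1) → (-36,3,11)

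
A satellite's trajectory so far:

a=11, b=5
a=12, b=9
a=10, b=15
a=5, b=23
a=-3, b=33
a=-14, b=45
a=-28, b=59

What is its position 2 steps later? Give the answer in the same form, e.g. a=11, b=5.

a=-65, b=93

Successive displacements: (+1, +4), (-2, +6), (-5, +8), (-8, +10), (-11, +12), (-14, +14) — each changes by (-3, +2).
step 7: a=-28, b=59 + (-17, +16) → a=-45, b=75
step 8: a=-45, b=75 + (-20, +18) → a=-65, b=93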